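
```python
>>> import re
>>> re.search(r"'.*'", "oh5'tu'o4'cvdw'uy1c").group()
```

"'tu'o4'cvdw'"

The match spans [3:15] → "'tu'o4'cvdw'".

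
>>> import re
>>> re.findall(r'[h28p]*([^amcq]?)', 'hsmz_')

['s', '', 'z', '_', '']

One capturing group, so `findall` returns just the captured substring from each match — 5 in all.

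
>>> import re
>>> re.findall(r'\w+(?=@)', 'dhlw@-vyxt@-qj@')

['dhlw', 'vyxt', 'qj']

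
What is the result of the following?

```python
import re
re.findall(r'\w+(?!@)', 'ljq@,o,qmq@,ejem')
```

['lj', 'o', 'qm', 'ejem']

The negative lookahead/lookbehind blocks any match where the forbidden context is present.
`findall` yields the raw match text (4 of them) because the pattern has no groups.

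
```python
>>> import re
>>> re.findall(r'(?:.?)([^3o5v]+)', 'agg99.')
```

The pattern matches optionally any character (non-capturing group); then one or more of any character except [3o5v] (captured).
`findall` collects group 1 from the one match (1 total).

['gg99.']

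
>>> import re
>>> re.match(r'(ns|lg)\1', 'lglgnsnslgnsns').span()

(0, 4)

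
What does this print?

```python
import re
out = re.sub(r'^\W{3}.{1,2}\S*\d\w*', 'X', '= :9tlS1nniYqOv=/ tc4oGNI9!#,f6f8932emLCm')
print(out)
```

The pattern matches anchored at the start of the string; then exactly 3 of a non-word character; then 1 to 2 of any character, then zero or more of a non-whitespace character; then a digit, then zero or more of a word character.
Matches: at [0:15] → '= :9tlS1nniYqOv'.
Each match is replaced by 'X'.

X=/ tc4oGNI9!#,f6f8932emLCm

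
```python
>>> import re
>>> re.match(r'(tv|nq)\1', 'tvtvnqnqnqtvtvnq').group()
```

With `match`, the pattern is implicitly anchored at the beginning.
The match spans [0:4] → 'tvtv'.

'tvtv'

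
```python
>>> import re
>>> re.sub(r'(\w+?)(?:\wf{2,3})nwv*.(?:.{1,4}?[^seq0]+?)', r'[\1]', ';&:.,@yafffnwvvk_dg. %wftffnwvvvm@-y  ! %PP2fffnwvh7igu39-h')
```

This matches one or more of a word character (lazy) (captured); then a word character, then 2 to 3 of the literal 'f' (non-capturing group); then the literal 'nw', then zero or more of a literal 'v', then any character; then 1 to 4 of any character (lazy), then one or more of any character except [seq0] (lazy) (non-capturing group).
A `+?`/`*?`/`{m,n}?` starts at its minimum and grows only as far as needed for what follows to match.
Matches: at [6:18] → 'yafffnwvvk_d'; at [22:35] → 'wftffnwvvvm@-'; at [41:53] → 'PP2fffnwvh7i'.
The replacement refers to a captured group, so each match is rewritten using its own captured text.

';&:.,@[y]g. %[wf]y  ! %[PP]gu39-h'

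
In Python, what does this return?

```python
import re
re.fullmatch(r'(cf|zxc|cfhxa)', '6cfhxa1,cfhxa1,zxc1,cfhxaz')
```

None

For `fullmatch`, every character of the input must be accounted for by the pattern.
Here there's no way to consume every character, so the call returns None.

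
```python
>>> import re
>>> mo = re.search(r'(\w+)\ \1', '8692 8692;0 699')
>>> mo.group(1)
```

The backreference `\1` re-matches whatever the first group consumed, character for character.
`re.search` tries every starting position until one works.
The match spans [0:9] → '8692 8692'.
Captured: group 1 = '8692'.

'8692'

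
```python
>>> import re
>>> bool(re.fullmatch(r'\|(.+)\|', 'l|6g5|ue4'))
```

For `fullmatch`, every character of the input must be accounted for by the pattern.
Here the string isn't matched end-to-end, so the call returns None, and `bool(None)` is False.

False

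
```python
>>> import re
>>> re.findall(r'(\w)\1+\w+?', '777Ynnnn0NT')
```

['7', 'n']

After group 1 captures some text, `\1` only succeeds where that same text appears again.
One capturing group, so `findall` returns just the captured substring from each match — 2 in all.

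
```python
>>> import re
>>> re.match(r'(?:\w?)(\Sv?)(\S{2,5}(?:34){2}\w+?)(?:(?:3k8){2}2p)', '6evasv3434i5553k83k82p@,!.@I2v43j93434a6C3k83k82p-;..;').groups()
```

('ev', 'asv3434i555')

The pattern matches optionally a word character (non-capturing group); then a non-whitespace character, then optionally the literal 'v' (captured); then 2 to 5 of a non-whitespace character, then the literal '34' repeated 2 times, then one or more of a word character (lazy) (captured); then the literal '3k8' repeated 2 times, then the literal '2p' (non-capturing group).
`match` is anchored at position 0; if the pattern doesn't fit there, it returns None.
The match spans [0:22] → '6evasv3434i5553k83k82p'.
Captured: group 1 = 'ev', group 2 = 'asv3434i555'.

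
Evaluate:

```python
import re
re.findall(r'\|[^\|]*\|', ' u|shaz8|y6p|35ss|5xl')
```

['|shaz8|', '|35ss|']

With no groups in the pattern, `findall` gives back each whole match — 2 here.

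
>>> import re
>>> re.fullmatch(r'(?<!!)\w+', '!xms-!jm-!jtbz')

None

`(?!…)`/`(?<!…)` only lets a position through if the neighbouring text does NOT match; no characters are consumed.
`re.fullmatch` requires the pattern to consume the entire string.
Here the pattern can't cover the whole string, so the call returns None.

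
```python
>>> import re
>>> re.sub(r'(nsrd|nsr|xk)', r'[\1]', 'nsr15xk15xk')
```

'[nsr]15[xk]15[xk]'

Matches: at [0:3] → 'nsr'; at [5:7] → 'xk'; at [9:11] → 'xk'.
`\1` in the replacement pulls in group 1's text for each match.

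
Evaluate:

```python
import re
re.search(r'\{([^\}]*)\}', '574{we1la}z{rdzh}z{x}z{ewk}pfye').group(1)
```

'we1la'

The match spans [3:10] → '{we1la}'.
Captured: group 1 = 'we1la'.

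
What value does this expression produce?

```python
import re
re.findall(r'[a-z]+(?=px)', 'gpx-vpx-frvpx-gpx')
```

The lookaround is zero-width — it requires the adjacent text to match without consuming it, so the asserted text isn't part of the match.
Matches: at [0:1] → 'g'; at [4:5] → 'v'; at [8:11] → 'frv'; at [14:15] → 'g'.
`findall` yields the raw match text (4 of them) because the pattern has no groups.

['g', 'v', 'frv', 'g']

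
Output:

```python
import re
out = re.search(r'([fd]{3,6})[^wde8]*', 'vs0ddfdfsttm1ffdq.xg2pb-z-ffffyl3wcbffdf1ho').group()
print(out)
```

This matches 3 to 6 of one of [fd] (captured); then zero or more of any character except [wde8].
Unlike `match`, `search` isn't anchored — it looks for the pattern anywhere in the string.
The match spans [3:15] → 'ddfdfsttm1ff'.
Captured: group 1 = 'ddfdf'.

ddfdfsttm1ff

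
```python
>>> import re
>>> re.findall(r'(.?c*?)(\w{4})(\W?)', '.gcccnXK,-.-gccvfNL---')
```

This matches optionally any character, then zero or more of a literal 'c' (lazy) (captured); then exactly 4 of a word character (captured); then optionally a non-word character (captured).
Scanning left to right: at [0:5] match '.gccc', groups = ('.', 'gccc', ''); at [11:16] match '-gccv', groups = ('-', 'gccv', '').
`findall` packs the 3 group values into a tuple for every match.

[('.', 'gccc', ''), ('-', 'gccv', '')]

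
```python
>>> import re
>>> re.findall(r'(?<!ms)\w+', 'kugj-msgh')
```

The negative lookahead/lookbehind blocks any match where the forbidden context is present.
`findall` yields the raw match text (2 of them) because the pattern has no groups.

['kugj', 'msgh']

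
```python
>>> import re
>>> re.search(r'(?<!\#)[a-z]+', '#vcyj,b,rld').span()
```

(2, 5)

The negative lookaround is zero-width — it rules out positions where the adjacent text would match, without consuming anything.
`re.search` scans for the first position where the pattern succeeds.
The match spans [2:5] → 'cyj'.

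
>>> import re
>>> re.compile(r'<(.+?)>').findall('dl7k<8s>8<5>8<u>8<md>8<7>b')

Scanning left to right: at [4:8] match '<8s>', group 1 = '8s'; at [9:12] match '<5>', group 1 = '5'; at [13:16] match '<u>', group 1 = 'u'; at [17:21] match '<md>', group 1 = 'md'; at [22:25] match '<7>', group 1 = '7'.
`findall` collects group 1 from each match (5 total).

['8s', '5', 'u', 'md', '7']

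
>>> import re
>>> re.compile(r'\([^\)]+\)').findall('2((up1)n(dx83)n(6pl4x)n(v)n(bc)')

['((up1)', '(dx83)', '(6pl4x)', '(v)', '(bc)']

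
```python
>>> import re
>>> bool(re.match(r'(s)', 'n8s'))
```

False

Pattern: a literal 's' (captured).
`match` is anchored at position 0; if the pattern doesn't fit there, it returns None.
Here position 0 doesn't satisfy it, so the call returns None, and `bool(None)` is False.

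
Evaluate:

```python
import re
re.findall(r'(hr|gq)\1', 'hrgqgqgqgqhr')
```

['gq', 'gq']

The backreference `\1` re-matches whatever the first group consumed, character for character.
Matches: at [2:6] match 'gqgq', group 1 = 'gq'; at [6:10] match 'gqgq', group 1 = 'gq'.
Because there's exactly one group, `findall` drops the full match and keeps group 1 from each hit.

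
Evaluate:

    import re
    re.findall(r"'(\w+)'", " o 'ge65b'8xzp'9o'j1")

['ge65b', '9o']

Walking the string: at [3:10] match "'ge65b'", group 1 = 'ge65b'; at [14:18] match "'9o'", group 1 = '9o'.
With a single group, `findall` returns only what that group captured — 2 items.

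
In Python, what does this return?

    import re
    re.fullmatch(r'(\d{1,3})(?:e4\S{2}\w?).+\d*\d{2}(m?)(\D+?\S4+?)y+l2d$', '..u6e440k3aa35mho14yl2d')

None

Pattern: 1 to 3 of a digit (captured); then the literal 'e4', then exactly 2 of a non-whitespace character, then optionally a word character (non-capturing group); then one or more of any character, then zero or more of a digit, then exactly 2 of a digit; then optionally a literal 'm' (captured); then one or more of a non-digit (lazy), then a non-whitespace character, then one or more of a literal '4' (lazy) (captured); then one or more of the literal 'y', then the literal 'l2d'; then anchored at the end.
For `fullmatch`, every character of the input must be accounted for by the pattern.
Here there's no way to consume every character, so the call returns None.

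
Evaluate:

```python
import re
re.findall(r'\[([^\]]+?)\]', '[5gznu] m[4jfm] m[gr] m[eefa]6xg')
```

One capturing group, so `findall` returns just the captured substring from each match — 4 in all.

['5gznu', '4jfm', 'gr', 'eefa']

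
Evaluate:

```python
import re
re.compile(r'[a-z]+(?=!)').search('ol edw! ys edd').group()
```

'edw'

The lookaround is zero-width — it requires the adjacent text to match without consuming it, so the asserted text isn't part of the match.
The match spans [3:6] → 'edw'.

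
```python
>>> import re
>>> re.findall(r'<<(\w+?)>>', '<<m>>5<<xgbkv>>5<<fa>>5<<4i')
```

['m', 'xgbkv', 'fa']

One capturing group, so `findall` returns just the captured substring from each match — 3 in all.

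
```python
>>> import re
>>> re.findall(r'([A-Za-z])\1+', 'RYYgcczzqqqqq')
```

`\1` is not a pattern — it's the concrete string captured by group 1, re-applied verbatim.
Scanning left to right: at [1:3] match 'YY', group 1 = 'Y'; at [4:6] match 'cc', group 1 = 'c'; at [6:8] match 'zz', group 1 = 'z'; at [8:13] match 'qqqqq', group 1 = 'q'.
Because there's exactly one group, `findall` drops the full match and keeps group 1 from each hit.

['Y', 'c', 'z', 'q']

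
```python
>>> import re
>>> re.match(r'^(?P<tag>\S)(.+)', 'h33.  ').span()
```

Pattern: anchored at the start of the string; then a non-whitespace character (captured as 'tag'); then one or more of any character (captured).
`match` is anchored at position 0; if the pattern doesn't fit there, it returns None.
The match spans [0:6] → 'h33.  '.
Captured: group 1 = 'h', group 2 = '33.  '.

(0, 6)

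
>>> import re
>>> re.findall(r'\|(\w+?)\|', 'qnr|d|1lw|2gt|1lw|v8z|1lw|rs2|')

Matches: at [3:6] match '|d|', group 1 = 'd'; at [9:14] match '|2gt|', group 1 = '2gt'; at [17:22] match '|v8z|', group 1 = 'v8z'; at [25:30] match '|rs2|', group 1 = 'rs2'.
With a single group, `findall` returns only what that group captured — 4 items.

['d', '2gt', 'v8z', 'rs2']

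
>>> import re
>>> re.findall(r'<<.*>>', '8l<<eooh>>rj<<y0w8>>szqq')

['<<eooh>>rj<<y0w8>>']

Walking the string: at [2:20] → '<<eooh>>rj<<y0w8>>'.
With no groups in the pattern, `findall` gives back each whole match — 1 here.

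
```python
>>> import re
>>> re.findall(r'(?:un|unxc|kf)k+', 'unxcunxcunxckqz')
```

Walking the string: at [8:13] → 'unxck'.
Since nothing is captured, `findall` lists the 1 matched substring directly.

['unxck']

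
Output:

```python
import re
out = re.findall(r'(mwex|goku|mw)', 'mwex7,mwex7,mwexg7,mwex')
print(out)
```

['mwex', 'mwex', 'mwex', 'mwex']

The regex engine tests alternatives in the order written; an earlier branch that matches wins even if a later one would match more.
Walking the string: at [0:4] match 'mwex', group 1 = 'mwex'; at [6:10] match 'mwex', group 1 = 'mwex'; at [12:16] match 'mwex', group 1 = 'mwex'; at [19:23] match 'mwex', group 1 = 'mwex'.
With a single group, `findall` returns only what that group captured — 4 items.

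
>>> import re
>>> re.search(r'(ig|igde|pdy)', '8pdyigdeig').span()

(1, 4)

Unlike `match`, `search` isn't anchored — it looks for the pattern anywhere in the string.
The match spans [1:4] → 'pdy'.
Captured: group 1 = 'pdy'.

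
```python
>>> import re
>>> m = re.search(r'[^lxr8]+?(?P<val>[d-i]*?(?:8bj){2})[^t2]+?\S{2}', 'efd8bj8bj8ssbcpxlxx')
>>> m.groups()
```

The pattern matches one or more of any character except [lxr8] (lazy); then zero or more of a character in [d-i] (lazy), then the literal '8bj' repeated 2 times (captured as 'val'); then one or more of any character except [t2] (lazy), then exactly 2 of a non-whitespace character.
`re.search` tries every starting position until one works.
The match spans [0:12] → 'efd8bj8bj8ss'.
Captured: group 1 = 'fd8bj8bj'.

('fd8bj8bj',)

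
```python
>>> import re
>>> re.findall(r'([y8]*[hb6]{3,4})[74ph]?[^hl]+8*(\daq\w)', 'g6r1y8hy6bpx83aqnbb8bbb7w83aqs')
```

[('8bbb', '3aqs')]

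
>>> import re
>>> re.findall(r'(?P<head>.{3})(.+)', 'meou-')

[('meo', 'u-')]

The pattern matches exactly 3 of any character (captured as 'head'); then one or more of any character (captured).
Multiple groups make `findall` return tuples — one 2-tuple for the one match.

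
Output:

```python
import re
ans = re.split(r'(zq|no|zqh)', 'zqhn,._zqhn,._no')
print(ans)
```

['', 'zq', 'hn,._', 'zq', 'hn,._', 'no', '']

Alternation tries branches left to right and keeps the first one that lets the overall match succeed at that position.
With a capturing group present, the delimiter's captured portion is kept in the result list.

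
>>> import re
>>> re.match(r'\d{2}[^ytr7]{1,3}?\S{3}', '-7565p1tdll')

None

`re.match` only tries the pattern at the start of the string.
Here the string doesn't start with a match, so the call returns None.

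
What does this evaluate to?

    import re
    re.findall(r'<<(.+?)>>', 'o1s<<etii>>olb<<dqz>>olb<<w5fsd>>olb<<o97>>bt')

`findall` collects group 1 from each match (4 total).

['etii', 'dqz', 'w5fsd', 'o97']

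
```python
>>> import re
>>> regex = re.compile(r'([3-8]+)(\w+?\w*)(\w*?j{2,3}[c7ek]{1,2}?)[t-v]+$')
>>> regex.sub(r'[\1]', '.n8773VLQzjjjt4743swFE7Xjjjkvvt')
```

The pattern matches one or more of a character in [3-8] (captured); then one or more of a word character (lazy), then zero or more of a word character (captured); then zero or more of a word character (lazy), then 2 to 3 of the literal 'j', then 1 to 2 of one of [c7ek] (lazy) (captured); then one or more of a character in [t-v]; then anchored at the end.
Each match is replaced using the text its own group 1 captured.

'.n[8773]'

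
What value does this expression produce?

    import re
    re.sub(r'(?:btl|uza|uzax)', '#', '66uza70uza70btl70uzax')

'66#70#70#70#x'

Branches in `(...|...)` are attempted left-to-right; the first branch that allows the whole pattern to succeed is taken.
Matches: at [2:5] → 'uza'; at [7:10] → 'uza'; at [12:15] → 'btl'; at [17:20] → 'uza'.
`sub` substitutes '#' at each match site.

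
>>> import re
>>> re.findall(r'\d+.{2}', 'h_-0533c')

['0533c']

Since nothing is captured, `findall` lists the 1 matched substring directly.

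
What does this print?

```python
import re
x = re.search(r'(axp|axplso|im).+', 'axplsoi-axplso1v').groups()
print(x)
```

('axp',)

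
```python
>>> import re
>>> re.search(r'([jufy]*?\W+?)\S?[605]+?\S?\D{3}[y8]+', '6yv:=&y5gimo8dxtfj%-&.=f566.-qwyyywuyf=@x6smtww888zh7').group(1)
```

The match spans [3:13] → ':=&y5gimo8'.
Captured: group 1 = ':=&'.

':=&'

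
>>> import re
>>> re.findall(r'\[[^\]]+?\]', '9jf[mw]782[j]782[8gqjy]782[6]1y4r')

['[mw]', '[j]', '[8gqjy]', '[6]']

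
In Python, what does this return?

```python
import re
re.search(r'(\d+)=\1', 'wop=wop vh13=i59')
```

After group 1 captures some text, `\1` only succeeds where that same text appears again.
Here no position works, so the call returns None.

None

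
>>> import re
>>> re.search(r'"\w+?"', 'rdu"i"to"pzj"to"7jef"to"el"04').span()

(3, 6)

`re.search` tries every starting position until one works.
The match spans [3:6] → '"i"'.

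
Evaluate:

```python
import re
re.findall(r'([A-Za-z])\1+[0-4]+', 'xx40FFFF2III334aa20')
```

After group 1 captures some text, `\1` only succeeds where that same text appears again.
Matches: at [0:4] match 'xx40', group 1 = 'x'; at [4:9] match 'FFFF2', group 1 = 'F'; at [9:15] match 'III334', group 1 = 'I'; at [15:19] match 'aa20', group 1 = 'a'.
With a single group, `findall` returns only what that group captured — 4 items.

['x', 'F', 'I', 'a']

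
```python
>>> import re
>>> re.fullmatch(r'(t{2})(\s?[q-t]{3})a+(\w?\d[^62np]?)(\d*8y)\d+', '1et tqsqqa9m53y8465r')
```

None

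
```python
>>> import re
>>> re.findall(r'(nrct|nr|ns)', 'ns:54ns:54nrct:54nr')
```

['ns', 'ns', 'nrct', 'nr']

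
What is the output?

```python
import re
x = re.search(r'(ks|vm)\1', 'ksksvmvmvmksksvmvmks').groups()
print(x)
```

('ks',)

A backreference is literal: `\1` must see the identical characters the first group matched.
`re.search` scans for the first position where the pattern succeeds.
The match spans [0:4] → 'ksks'.
Captured: group 1 = 'ks'.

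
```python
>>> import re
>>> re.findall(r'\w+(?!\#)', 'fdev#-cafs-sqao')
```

['fde', 'cafs', 'sqao']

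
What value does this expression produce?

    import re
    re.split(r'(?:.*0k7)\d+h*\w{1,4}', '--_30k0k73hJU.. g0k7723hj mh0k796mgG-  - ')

['', '-  - ']

This matches zero or more of any character, then the literal '0k7' (non-capturing group); then one or more of a digit; then zero or more of the literal 'h', then 1 to 4 of a word character.
Matches to split on: at [0:36] → '--_30k0k73hJU.. g0k7723hj mh0k796mgG'.
The string is cut at each match, leaving 2 pieces.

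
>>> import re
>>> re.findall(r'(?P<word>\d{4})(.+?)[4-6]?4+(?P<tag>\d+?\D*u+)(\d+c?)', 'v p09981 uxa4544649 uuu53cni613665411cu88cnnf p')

This matches exactly 4 of a digit (captured as 'word'); then one or more of any character (lazy) (captured); then optionally a character in [4-6], then one or more of the literal '4'; then one or more of a digit (lazy), then zero or more of a non-digit, then one or more of the literal 'u' (captured as 'tag'); then one or more of a digit, then optionally a literal 'c' (captured).
A non-greedy quantifier consumes as few characters as it can — just enough that the remainder of the pattern still matches from where it stops; whatever follows it matches normally.
Matches: at [3:26] match '09981 uxa4544649 uuu53c', groups = ('0998', '1 uxa', '544649 uuu', '53c'); at [28:42] match '613665411cu88c', groups = ('6136', '6', '11cu', '88c').
Multiple groups make `findall` return tuples — one 4-tuple for each match.

[('0998', '1 uxa', '544649 uuu', '53c'), ('6136', '6', '11cu', '88c')]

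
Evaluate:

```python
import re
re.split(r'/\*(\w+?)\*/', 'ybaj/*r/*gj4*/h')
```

['ybaj/*r', 'gj4', 'h']

Matches to split on: at [7:14] → '/*gj4*/'.
With a capturing group present, the delimiter's captured portion is kept in the result list.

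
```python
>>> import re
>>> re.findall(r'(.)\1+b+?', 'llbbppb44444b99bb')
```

`\1` is not a pattern — it's the concrete string captured by group 1, re-applied verbatim.
Matches: at [0:3] match 'llb', group 1 = 'l'; at [4:7] match 'ppb', group 1 = 'p'; at [7:13] match '44444b', group 1 = '4'; at [13:16] match '99b', group 1 = '9'.
Because there's exactly one group, `findall` drops the full match and keeps group 1 from each hit.

['l', 'p', '4', '9']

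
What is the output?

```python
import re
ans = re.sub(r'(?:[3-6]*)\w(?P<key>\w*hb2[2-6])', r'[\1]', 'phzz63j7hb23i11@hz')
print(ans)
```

[hzz63j7hb23]i11@hz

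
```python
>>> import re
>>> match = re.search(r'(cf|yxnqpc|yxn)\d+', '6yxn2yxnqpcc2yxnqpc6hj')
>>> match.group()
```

'yxn2'

The match spans [1:5] → 'yxn2'.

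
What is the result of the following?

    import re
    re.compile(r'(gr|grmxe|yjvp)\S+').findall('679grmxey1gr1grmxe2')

['gr']

Alternation tries branches left to right and keeps the first one that lets the overall match succeed at that position.
Walking the string: at [3:19] match 'grmxey1gr1grmxe2', group 1 = 'gr'.
One capturing group, so `findall` returns just the captured substring from the one match — 1 in all.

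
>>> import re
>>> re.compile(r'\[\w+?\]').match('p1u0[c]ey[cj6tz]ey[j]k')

None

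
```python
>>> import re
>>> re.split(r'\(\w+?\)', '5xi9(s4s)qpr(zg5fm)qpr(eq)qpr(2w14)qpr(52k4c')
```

['5xi9', 'qpr', 'qpr', 'qpr', 'qpr(52k4c']

The string is cut at each match, leaving 5 pieces.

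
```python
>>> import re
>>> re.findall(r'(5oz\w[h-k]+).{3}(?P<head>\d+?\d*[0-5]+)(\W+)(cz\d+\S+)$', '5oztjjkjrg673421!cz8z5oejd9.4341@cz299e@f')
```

The pattern matches the literal '5oz', then a word character, then one or more of a character in [h-k] (captured); then exactly 3 of any character; then one or more of a digit (lazy), then zero or more of a digit, then one or more of a character in [0-5] (captured as 'head'); then one or more of a non-word character (captured); then the literal 'cz', then one or more of a digit, then one or more of a non-whitespace character (captured); then anchored at the end.
`findall` packs the 4 group values into a tuple for every match.

[('5oztjjkj', '73421', '!', 'cz8z5oejd9.4341@cz299e@f')]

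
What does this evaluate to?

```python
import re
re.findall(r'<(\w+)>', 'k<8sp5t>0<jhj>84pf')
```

['8sp5t', 'jhj']

One capturing group, so `findall` returns just the captured substring from each match — 2 in all.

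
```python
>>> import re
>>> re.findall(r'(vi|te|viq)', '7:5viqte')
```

['vi', 'te']

The regex engine tests alternatives in the order written; an earlier branch that matches wins even if a later one would match more.
Scanning left to right: at [3:5] match 'vi', group 1 = 'vi'; at [6:8] match 'te', group 1 = 'te'.
`findall` collects group 1 from each match (2 total).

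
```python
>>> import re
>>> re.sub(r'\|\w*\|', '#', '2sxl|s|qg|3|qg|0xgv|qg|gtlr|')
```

'2sxl#qg#qg#qg#'

Matches: at [4:7] → '|s|'; at [9:12] → '|3|'; at [14:20] → '|0xgv|'; at [22:28] → '|gtlr|'.
`sub` substitutes '#' at each match site.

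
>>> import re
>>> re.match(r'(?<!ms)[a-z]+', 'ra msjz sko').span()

Because the assertion is negative and zero-width, positions next to the forbidden text are skipped.
`re.match` won't scan ahead — the pattern has to work from the very first character.
The match spans [0:2] → 'ra'.

(0, 2)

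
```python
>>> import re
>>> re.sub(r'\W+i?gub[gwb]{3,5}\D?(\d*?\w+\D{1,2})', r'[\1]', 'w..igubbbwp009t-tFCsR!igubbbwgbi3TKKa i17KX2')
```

Pattern: one or more of a non-word character, then optionally a literal 'i'; then the literal 'gub', then 3 to 5 of one of [gwb], then optionally a non-digit; then zero or more of a digit (lazy), then one or more of a word character, then 1 to 2 of a non-digit (captured).
Matches: at [1:17] → '..igubbbwp009t-t'; at [21:39] → '!igubbbwgbi3TKKa i'.
`\1` in the replacement pulls in group 1's text for each match.

'w[009t-t]FCsR[3TKKa i]17KX2'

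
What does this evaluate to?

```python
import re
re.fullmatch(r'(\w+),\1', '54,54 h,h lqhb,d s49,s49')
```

A backreference is literal: `\1` must see the identical characters the first group matched.
For `fullmatch`, every character of the input must be accounted for by the pattern.
Here the string isn't matched end-to-end, so the call returns None.

None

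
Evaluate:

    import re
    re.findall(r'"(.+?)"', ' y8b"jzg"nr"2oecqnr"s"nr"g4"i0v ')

['jzg', '2oecqnr', 'nr']

Walking the string: at [4:9] match '"jzg"', group 1 = 'jzg'; at [11:20] match '"2oecqnr"', group 1 = '2oecqnr'; at [21:25] match '"nr"', group 1 = 'nr'.
Because there's exactly one group, `findall` drops the full match and keeps group 1 from each hit.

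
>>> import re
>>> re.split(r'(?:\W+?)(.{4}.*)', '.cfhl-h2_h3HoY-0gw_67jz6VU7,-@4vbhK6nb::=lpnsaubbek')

['', 'cfhl-h2_h3HoY-0gw_67jz6VU7,-@4vbhK6nb::=lpnsaubbek', '']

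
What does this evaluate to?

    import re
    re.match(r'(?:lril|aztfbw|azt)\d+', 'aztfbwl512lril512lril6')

`re.match` only tries the pattern at the start of the string.
Here the string doesn't start with a match, so the call returns None.

None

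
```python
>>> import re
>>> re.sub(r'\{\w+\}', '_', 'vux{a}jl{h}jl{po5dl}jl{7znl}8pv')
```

Matches: at [3:6] → '{a}'; at [8:11] → '{h}'; at [13:20] → '{po5dl}'; at [22:28] → '{7znl}'.
Each match is replaced by '_'.

'vux_jl_jl_jl_8pv'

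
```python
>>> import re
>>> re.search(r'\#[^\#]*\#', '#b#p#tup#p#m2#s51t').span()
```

(0, 3)

`search` walks the string left to right and returns the first match it finds.
The match spans [0:3] → '#b#'.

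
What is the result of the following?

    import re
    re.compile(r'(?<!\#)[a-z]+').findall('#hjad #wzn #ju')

['jad', 'zn', 'u']

A negative assertion filters positions out without eating any characters.
Scanning left to right: at [2:5] → 'jad'; at [8:10] → 'zn'; at [13:14] → 'u'.
No capturing groups, so `findall` returns the 3 full match strings.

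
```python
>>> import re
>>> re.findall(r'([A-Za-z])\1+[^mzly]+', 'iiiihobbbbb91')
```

A backreference is literal: `\1` must see the identical characters the first group matched.
Walking the string: at [0:13] match 'iiiihobbbbb91', group 1 = 'i'.
`findall` collects group 1 from the one match (1 total).

['i']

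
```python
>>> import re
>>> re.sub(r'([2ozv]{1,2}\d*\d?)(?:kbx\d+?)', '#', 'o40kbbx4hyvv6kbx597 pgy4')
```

'o40kbbx4hy#97 pgy4'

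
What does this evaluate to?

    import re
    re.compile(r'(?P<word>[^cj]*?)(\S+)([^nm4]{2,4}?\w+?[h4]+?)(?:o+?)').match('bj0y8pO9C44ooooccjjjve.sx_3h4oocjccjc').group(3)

'_3h4'

This matches zero or more of any character except [cj] (lazy) (captured as 'word'); then one or more of a non-whitespace character (captured); then 2 to 4 of any character except [nm4] (lazy), then one or more of a word character (lazy), then one or more of one of [h4] (lazy) (captured); then one or more of a literal 'o' (lazy) (non-capturing group).
Lazy quantifiers expand one character at a time until the remainder of the pattern can match.
`re.match` won't scan ahead — the pattern has to work from the very first character.
The match spans [0:30] → 'bj0y8pO9C44ooooccjjjve.sx_3h4o'.
Captured: group 1 = '', group 2 = 'bj0y8pO9C44ooooccjjjve.sx', group 3 = '_3h4'.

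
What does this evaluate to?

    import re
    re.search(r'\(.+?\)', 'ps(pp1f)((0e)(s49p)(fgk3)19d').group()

'(pp1f)'

Lazy quantifiers expand one character at a time until the remainder of the pattern can match.
The match spans [2:8] → '(pp1f)'.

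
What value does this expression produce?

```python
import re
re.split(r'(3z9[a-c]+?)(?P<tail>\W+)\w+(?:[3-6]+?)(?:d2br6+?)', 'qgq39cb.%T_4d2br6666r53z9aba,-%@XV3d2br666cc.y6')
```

['qgq39cb.%T_4d2br6666r5', '3z9aba', ',-%@', '66cc.y6']

Pattern: the literal '3z9', then one or more of a character in [a-c] (lazy) (captured); then one or more of a non-word character (captured as 'tail'); then one or more of a word character; then one or more of a character in [3-6] (lazy) (non-capturing group); then the literal 'd2b', then the literal 'r', then one or more of the literal '6' (lazy) (non-capturing group).
Matches to split on: at [22:40] → '3z9aba,-%@XV3d2br6'.
Because the pattern has a capturing group, `split` also inserts each captured text between the pieces.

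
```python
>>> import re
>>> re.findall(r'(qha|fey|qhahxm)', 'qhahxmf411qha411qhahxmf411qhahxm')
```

Branches in `(...|...)` are attempted left-to-right; the first branch that allows the whole pattern to succeed is taken.
Matches: at [0:3] match 'qha', group 1 = 'qha'; at [10:13] match 'qha', group 1 = 'qha'; at [16:19] match 'qha', group 1 = 'qha'; at [26:29] match 'qha', group 1 = 'qha'.
`findall` collects group 1 from each match (4 total).

['qha', 'qha', 'qha', 'qha']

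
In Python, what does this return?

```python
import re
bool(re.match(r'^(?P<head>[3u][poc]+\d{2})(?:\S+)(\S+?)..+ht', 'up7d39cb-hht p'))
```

False

With `match`, the pattern is implicitly anchored at the beginning.
Here the string doesn't start with a match, so the call returns None, and `bool(None)` is False.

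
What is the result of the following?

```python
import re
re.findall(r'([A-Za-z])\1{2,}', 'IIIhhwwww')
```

A backreference is literal: `\1` must see the identical characters the first group matched.
Matches: at [0:3] match 'III', group 1 = 'I'; at [5:9] match 'wwww', group 1 = 'w'.
One capturing group, so `findall` returns just the captured substring from each match — 2 in all.

['I', 'w']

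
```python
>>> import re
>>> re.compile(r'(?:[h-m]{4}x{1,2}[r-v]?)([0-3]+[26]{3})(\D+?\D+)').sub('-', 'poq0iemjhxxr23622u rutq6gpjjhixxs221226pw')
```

The pattern matches exactly 4 of a character in [h-m], then 1 to 2 of a literal 'x', then optionally a character in [r-v] (non-capturing group); then one or more of a character in [0-3], then exactly 3 of one of [26] (captured); then one or more of a non-digit (lazy), then one or more of a non-digit (captured).
Matches: at [26:41] → 'jjhixxs221226pw'.
Every occurrence is swapped for '-'.

'poq0iemjhxxr23622u rutq6gp-'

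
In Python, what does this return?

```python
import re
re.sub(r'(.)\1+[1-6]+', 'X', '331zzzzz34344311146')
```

`\1` has to match the exact text group 1 already captured.
Matches: at [0:3] → '331'; at [3:19] → 'zzzzz34344311146'.
`sub` substitutes 'X' at each match site.

'XX'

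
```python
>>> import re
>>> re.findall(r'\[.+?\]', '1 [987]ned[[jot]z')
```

A non-greedy quantifier consumes as few characters as it can — just enough that the remainder of the pattern still matches from where it stops; whatever follows it matches normally.
Scanning left to right: at [2:7] → '[987]'; at [10:16] → '[[jot]'.
No capturing groups, so `findall` returns the 2 full match strings.

['[987]', '[[jot]']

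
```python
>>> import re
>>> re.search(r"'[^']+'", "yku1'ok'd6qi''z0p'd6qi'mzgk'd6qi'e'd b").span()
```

(4, 8)

`re.search` scans for the first position where the pattern succeeds.
The match spans [4:8] → "'ok'".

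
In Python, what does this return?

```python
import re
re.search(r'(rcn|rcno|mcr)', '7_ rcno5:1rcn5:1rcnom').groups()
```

('rcn',)

Branches in `(...|...)` are attempted left-to-right; the first branch that allows the whole pattern to succeed is taken.
`re.search` scans for the first position where the pattern succeeds.
The match spans [3:6] → 'rcn'.
Captured: group 1 = 'rcn'.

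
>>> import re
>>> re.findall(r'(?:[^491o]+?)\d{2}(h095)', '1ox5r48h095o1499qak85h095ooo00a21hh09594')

['h095', 'h095']

This matches one or more of any character except [491o] (lazy) (non-capturing group); then exactly 2 of a digit; then the literal 'h', then the literal '09', then a literal '5' (captured).
Matches: at [2:11] match 'x5r48h095', group 1 = 'h095'; at [16:25] match 'qak85h095', group 1 = 'h095'.
Because there's exactly one group, `findall` drops the full match and keeps group 1 from each hit.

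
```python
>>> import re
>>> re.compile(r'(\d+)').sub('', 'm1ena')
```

'mena'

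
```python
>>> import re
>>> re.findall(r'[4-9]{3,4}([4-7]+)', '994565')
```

['65']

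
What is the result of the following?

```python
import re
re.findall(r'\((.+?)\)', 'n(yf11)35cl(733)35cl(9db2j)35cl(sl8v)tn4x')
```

['yf11', '733', '9db2j', 'sl8v']

A `+?`/`*?`/`{m,n}?` starts at its minimum and grows only as far as needed for what follows to match.
With a single group, `findall` returns only what that group captured — 4 items.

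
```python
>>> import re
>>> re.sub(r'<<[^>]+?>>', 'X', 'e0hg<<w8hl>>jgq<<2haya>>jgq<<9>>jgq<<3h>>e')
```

'e0hgXjgqXjgqXjgqXe'

Every occurrence is swapped for 'X'.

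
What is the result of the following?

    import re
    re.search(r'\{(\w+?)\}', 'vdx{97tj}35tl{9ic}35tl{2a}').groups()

('97tj',)

The match spans [3:9] → '{97tj}'.
Captured: group 1 = '97tj'.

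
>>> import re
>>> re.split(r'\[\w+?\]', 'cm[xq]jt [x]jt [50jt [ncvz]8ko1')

['cm', 'jt ', 'jt [50jt ', '8ko1']

Matches to split on: at [2:6] → '[xq]'; at [9:12] → '[x]'; at [21:27] → '[ncvz]'.
Splitting on the pattern gives 4 pieces.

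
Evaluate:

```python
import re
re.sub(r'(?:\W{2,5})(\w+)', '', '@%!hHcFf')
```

''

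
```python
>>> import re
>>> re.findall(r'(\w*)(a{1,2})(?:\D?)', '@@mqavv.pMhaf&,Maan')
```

[('mq', 'a'), ('pMh', 'a'), ('Ma', 'a')]

The pattern matches zero or more of a word character (captured); then 1 to 2 of a literal 'a' (captured); then optionally a non-digit (non-capturing group).
Walking the string: at [2:6] match 'mqav', groups = ('mq', 'a'); at [8:13] match 'pMhaf', groups = ('pMh', 'a'); at [15:19] match 'Maan', groups = ('Ma', 'a').
Multiple groups make `findall` return tuples — one 2-tuple for each match.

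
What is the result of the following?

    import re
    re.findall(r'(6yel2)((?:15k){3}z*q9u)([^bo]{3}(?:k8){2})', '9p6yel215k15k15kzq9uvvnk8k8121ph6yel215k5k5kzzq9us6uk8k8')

[('6yel2', '15k15k15kzq9u', 'vvnk8k8')]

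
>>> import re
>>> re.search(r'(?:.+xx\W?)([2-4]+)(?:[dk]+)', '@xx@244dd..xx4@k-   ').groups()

The pattern matches one or more of any character, then the literal 'xx', then optionally a non-word character (non-capturing group); then one or more of a character in [2-4] (captured); then one or more of one of [dk] (non-capturing group).
Unlike `match`, `search` isn't anchored — it looks for the pattern anywhere in the string.
The match spans [0:9] → '@xx@244dd'.
Captured: group 1 = '244'.

('244',)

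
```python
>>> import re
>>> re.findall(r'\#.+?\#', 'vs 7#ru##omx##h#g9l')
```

Lazy quantifiers expand one character at a time until the remainder of the pattern can match.
Since nothing is captured, `findall` lists the 3 matched substrings directly.

['#ru#', '#omx#', '#h#']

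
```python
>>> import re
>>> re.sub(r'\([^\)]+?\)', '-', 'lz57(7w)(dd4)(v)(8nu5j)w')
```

Matches: at [4:8] → '(7w)'; at [8:13] → '(dd4)'; at [13:16] → '(v)'; at [16:23] → '(8nu5j)'.
Every occurrence is swapped for '-'.

'lz57----w'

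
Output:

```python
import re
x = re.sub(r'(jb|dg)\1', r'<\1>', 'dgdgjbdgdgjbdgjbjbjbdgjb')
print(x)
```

`\1` has to match the exact text group 1 already captured.
Each match is replaced using the text its own group 1 captured.

<dg>jb<dg>jbdg<jb>jbdgjb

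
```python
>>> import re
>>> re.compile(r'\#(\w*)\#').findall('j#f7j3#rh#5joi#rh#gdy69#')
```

['f7j3', '5joi', 'gdy69']

Because there's exactly one group, `findall` drops the full match and keeps group 1 from each hit.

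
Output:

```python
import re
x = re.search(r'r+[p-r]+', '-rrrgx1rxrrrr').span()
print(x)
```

(1, 4)

The match spans [1:4] → 'rrr'.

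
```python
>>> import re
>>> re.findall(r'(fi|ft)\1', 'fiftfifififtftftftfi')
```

['fi', 'ft', 'ft']

The backreference `\1` re-matches whatever the first group consumed, character for character.
Matches: at [4:8] match 'fifi', group 1 = 'fi'; at [10:14] match 'ftft', group 1 = 'ft'; at [14:18] match 'ftft', group 1 = 'ft'.
One capturing group, so `findall` returns just the captured substring from each match — 3 in all.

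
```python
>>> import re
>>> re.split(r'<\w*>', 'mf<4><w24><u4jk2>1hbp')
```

['mf', '', '', '1hbp']

Matches to split on: at [2:5] → '<4>'; at [5:10] → '<w24>'; at [10:17] → '<u4jk2>'.
Splitting on the pattern gives 4 pieces.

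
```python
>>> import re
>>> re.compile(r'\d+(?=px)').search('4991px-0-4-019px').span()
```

The lookaround is zero-width — it requires the adjacent text to match without consuming it, so the asserted text isn't part of the match.
`re.search` tries every starting position until one works.
The match spans [0:4] → '4991'.

(0, 4)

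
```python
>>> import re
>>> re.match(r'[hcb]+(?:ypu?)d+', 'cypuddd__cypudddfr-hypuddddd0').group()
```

'cypuddd'

Pattern: one or more of one of [hcb]; then the literal 'yp', then optionally the literal 'u' (non-capturing group); then one or more of a literal 'd'.
With `match`, the pattern is implicitly anchored at the beginning.
The match spans [0:7] → 'cypuddd'.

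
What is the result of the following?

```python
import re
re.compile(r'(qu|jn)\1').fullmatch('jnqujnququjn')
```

`re.fullmatch` requires the pattern to consume the entire string.
Here the string isn't matched end-to-end, so the call returns None.

None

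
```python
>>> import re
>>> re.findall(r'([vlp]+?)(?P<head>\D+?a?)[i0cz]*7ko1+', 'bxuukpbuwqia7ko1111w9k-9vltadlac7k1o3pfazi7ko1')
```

[('p', 'buwqia'), ('p', 'fa')]

The `?` after the quantifier makes it lazy — it takes as little as possible before letting the rest of the pattern try.
Multiple groups make `findall` return tuples — one 2-tuple for each match.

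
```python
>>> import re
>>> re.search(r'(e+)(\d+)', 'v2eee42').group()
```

Pattern: one or more of a literal 'e' (captured); then one or more of a digit (captured).
The match spans [2:7] → 'eee42'.

'eee42'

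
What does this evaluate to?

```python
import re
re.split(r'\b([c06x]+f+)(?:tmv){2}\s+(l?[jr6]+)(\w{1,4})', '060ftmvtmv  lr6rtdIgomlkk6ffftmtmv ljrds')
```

Pattern: a word boundary (`\b`, zero-width); then one or more of one of [c06x], then one or more of the literal 'f' (captured); then the literal 'tmv' repeated 2 times, then one or more of whitespace; then optionally the literal 'l', then one or more of one of [jr6] (captured); then 1 to 4 of a word character (captured).
`re.split` interleaves the captured-group text with the surrounding fragments.

['', '060f', 'lr6r', 'tdIg', 'omlkk6ffftmtmv ljrds']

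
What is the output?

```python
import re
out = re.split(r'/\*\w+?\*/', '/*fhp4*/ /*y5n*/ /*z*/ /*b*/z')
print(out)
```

Matches to split on: at [0:8] → '/*fhp4*/'; at [9:16] → '/*y5n*/'; at [17:22] → '/*z*/'; at [23:28] → '/*b*/'.
`split` removes every match and returns the 5 fragments in between.

['', ' ', ' ', ' ', 'z']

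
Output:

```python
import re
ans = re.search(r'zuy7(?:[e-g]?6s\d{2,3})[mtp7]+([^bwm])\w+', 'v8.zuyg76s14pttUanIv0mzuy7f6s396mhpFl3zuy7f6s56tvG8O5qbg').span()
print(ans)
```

(22, 56)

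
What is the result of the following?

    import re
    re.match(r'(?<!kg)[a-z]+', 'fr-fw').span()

(0, 2)

`re.match` won't scan ahead — the pattern has to work from the very first character.
The match spans [0:2] → 'fr'.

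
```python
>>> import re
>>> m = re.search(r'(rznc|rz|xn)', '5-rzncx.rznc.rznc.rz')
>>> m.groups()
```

Branches in `(...|...)` are attempted left-to-right; the first branch that allows the whole pattern to succeed is taken.
`re.search` scans for the first position where the pattern succeeds.
The match spans [2:6] → 'rznc'.
Captured: group 1 = 'rznc'.

('rznc',)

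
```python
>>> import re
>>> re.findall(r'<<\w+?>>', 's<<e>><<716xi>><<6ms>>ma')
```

Matches: at [1:6] → '<<e>>'; at [6:15] → '<<716xi>>'; at [15:22] → '<<6ms>>'.
No capturing groups, so `findall` returns the 3 full match strings.

['<<e>>', '<<716xi>>', '<<6ms>>']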